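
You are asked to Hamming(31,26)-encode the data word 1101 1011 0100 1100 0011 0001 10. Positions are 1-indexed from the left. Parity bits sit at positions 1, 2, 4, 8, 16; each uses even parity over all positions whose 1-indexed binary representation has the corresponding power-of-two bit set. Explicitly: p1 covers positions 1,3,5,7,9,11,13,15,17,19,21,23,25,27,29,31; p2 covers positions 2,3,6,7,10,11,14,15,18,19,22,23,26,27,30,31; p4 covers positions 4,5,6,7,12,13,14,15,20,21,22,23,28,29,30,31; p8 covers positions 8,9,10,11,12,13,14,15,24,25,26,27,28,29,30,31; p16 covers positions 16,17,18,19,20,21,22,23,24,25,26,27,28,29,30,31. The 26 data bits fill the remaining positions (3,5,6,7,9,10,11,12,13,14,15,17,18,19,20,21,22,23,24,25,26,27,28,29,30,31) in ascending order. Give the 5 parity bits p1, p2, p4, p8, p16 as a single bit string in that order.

Place data bits at non-power-of-two positions: b3=1, b5=1, b6=0, b7=1, b9=1, b10=0, b11=1, b12=1, b13=0, b14=1, b15=0, b17=0, b18=1, b19=1, b20=0, b21=0, b22=0, b23=0, b24=1, b25=1, b26=0, b27=0, b28=0, b29=1, b30=1, b31=0.
p1 = XOR of data positions {3,5,7,9,11,13,15,17,19,21,23,25,27,29,31} = 1⊕1⊕1⊕1⊕1⊕0⊕0⊕0⊕1⊕0⊕0⊕1⊕0⊕1⊕0 = 0
p2 = XOR of data positions {3,6,7,10,11,14,15,18,19,22,23,26,27,30,31} = 1⊕0⊕1⊕0⊕1⊕1⊕0⊕1⊕1⊕0⊕0⊕0⊕0⊕1⊕0 = 1
p4 = XOR of data positions {5,6,7,12,13,14,15,20,21,22,23,28,29,30,31} = 1⊕0⊕1⊕1⊕0⊕1⊕0⊕0⊕0⊕0⊕0⊕0⊕1⊕1⊕0 = 0
p8 = XOR of data positions {9,10,11,12,13,14,15,24,25,26,27,28,29,30,31} = 1⊕0⊕1⊕1⊕0⊕1⊕0⊕1⊕1⊕0⊕0⊕0⊕1⊕1⊕0 = 0
p16 = XOR of data positions {17,18,19,20,21,22,23,24,25,26,27,28,29,30,31} = 0⊕1⊕1⊕0⊕0⊕0⊕0⊕1⊕1⊕0⊕0⊕0⊕1⊕1⊕0 = 0
Parity bits p1,p2,p4,p8,p16 = 01000

01000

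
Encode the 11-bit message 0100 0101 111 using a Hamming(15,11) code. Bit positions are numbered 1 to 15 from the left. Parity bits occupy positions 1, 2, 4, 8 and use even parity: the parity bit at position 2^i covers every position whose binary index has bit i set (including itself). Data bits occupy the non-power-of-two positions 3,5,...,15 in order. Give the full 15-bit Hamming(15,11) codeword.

Place data bits at non-power-of-two positions: b3=0, b5=1, b6=0, b7=0, b9=0, b10=1, b11=0, b12=1, b13=1, b14=1, b15=1.
p1 = XOR of data positions {3,5,7,9,11,13,15} = 0⊕1⊕0⊕0⊕0⊕1⊕1 = 1
p2 = XOR of data positions {3,6,7,10,11,14,15} = 0⊕0⊕0⊕1⊕0⊕1⊕1 = 1
p4 = XOR of data positions {5,6,7,12,13,14,15} = 1⊕0⊕0⊕1⊕1⊕1⊕1 = 1
p8 = XOR of data positions {9,10,11,12,13,14,15} = 0⊕1⊕0⊕1⊕1⊕1⊕1 = 1
Codeword b1..b15 = 110110010101111

110110010101111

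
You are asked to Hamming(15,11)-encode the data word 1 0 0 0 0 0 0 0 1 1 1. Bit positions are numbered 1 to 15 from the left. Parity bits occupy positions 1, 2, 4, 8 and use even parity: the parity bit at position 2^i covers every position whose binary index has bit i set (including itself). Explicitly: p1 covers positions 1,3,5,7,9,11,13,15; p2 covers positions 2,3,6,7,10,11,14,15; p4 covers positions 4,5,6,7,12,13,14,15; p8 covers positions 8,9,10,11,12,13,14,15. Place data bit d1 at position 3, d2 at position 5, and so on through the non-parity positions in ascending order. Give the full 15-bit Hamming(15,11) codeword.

111100010000111

Place data bits at non-power-of-two positions: b3=1, b5=0, b6=0, b7=0, b9=0, b10=0, b11=0, b12=0, b13=1, b14=1, b15=1.
p1 = XOR of data positions {3,5,7,9,11,13,15} = 1⊕0⊕0⊕0⊕0⊕1⊕1 = 1
p2 = XOR of data positions {3,6,7,10,11,14,15} = 1⊕0⊕0⊕0⊕0⊕1⊕1 = 1
p4 = XOR of data positions {5,6,7,12,13,14,15} = 0⊕0⊕0⊕0⊕1⊕1⊕1 = 1
p8 = XOR of data positions {9,10,11,12,13,14,15} = 0⊕0⊕0⊕0⊕1⊕1⊕1 = 1
Codeword b1..b15 = 111100010000111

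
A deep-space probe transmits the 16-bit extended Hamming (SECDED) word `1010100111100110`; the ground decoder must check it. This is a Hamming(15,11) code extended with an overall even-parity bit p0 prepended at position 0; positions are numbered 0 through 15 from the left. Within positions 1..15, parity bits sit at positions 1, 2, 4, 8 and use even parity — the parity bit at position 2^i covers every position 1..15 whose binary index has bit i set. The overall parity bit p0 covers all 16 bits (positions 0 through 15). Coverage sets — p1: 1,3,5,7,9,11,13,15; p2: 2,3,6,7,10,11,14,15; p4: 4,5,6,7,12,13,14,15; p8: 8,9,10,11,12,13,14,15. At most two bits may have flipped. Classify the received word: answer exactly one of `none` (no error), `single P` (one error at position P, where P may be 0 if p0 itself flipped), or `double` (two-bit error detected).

s1: b1⊕b3⊕b5⊕b7⊕b9⊕b11⊕b13⊕b15 = 0⊕0⊕0⊕1⊕1⊕0⊕1⊕0 = 1
s2: b2⊕b3⊕b6⊕b7⊕b10⊕b11⊕b14⊕b15 = 1⊕0⊕0⊕1⊕1⊕0⊕1⊕0 = 0
s4: b4⊕b5⊕b6⊕b7⊕b12⊕b13⊕b14⊕b15 = 1⊕0⊕0⊕1⊕0⊕1⊕1⊕0 = 0
s8: b8⊕b9⊕b10⊕b11⊕b12⊕b13⊕b14⊕b15 = 1⊕1⊕1⊕0⊕0⊕1⊕1⊕0 = 1
Syndrome (s8...s1) = 1001 → position 9.
Overall parity (XOR of all 16 bits, including p0): 1⊕0⊕1⊕0⊕1⊕0⊕0⊕1⊕1⊕1⊕1⊕0⊕0⊕1⊕1⊕0 = 1
Overall=1, syndrome position=9 → single-bit error at position 9.

single 9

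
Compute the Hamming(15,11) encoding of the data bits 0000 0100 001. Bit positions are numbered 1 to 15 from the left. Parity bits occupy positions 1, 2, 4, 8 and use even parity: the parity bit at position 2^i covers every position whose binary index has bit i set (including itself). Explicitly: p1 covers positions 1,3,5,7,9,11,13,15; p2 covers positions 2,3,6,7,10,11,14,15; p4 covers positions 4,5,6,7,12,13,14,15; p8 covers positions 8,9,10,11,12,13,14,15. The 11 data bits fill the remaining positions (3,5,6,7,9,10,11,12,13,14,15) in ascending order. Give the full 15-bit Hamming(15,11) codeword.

100100000100001

Place data bits at non-power-of-two positions: b3=0, b5=0, b6=0, b7=0, b9=0, b10=1, b11=0, b12=0, b13=0, b14=0, b15=1.
p1 = XOR of data positions {3,5,7,9,11,13,15} = 0⊕0⊕0⊕0⊕0⊕0⊕1 = 1
p2 = XOR of data positions {3,6,7,10,11,14,15} = 0⊕0⊕0⊕1⊕0⊕0⊕1 = 0
p4 = XOR of data positions {5,6,7,12,13,14,15} = 0⊕0⊕0⊕0⊕0⊕0⊕1 = 1
p8 = XOR of data positions {9,10,11,12,13,14,15} = 0⊕1⊕0⊕0⊕0⊕0⊕1 = 0
Codeword b1..b15 = 100100000100001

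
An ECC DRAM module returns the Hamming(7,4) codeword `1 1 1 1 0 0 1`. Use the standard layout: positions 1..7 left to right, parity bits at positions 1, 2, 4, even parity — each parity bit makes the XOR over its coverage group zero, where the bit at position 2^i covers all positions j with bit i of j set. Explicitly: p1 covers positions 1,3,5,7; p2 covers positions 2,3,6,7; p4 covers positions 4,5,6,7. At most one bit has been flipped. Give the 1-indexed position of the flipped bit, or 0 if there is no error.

s1: b1⊕b3⊕b5⊕b7 = 1⊕1⊕0⊕1 = 1
s2: b2⊕b3⊕b6⊕b7 = 1⊕1⊕0⊕1 = 1
s4: b4⊕b5⊕b6⊕b7 = 1⊕0⊕0⊕1 = 0
Syndrome (s4...s1) = 011 → position 3.

3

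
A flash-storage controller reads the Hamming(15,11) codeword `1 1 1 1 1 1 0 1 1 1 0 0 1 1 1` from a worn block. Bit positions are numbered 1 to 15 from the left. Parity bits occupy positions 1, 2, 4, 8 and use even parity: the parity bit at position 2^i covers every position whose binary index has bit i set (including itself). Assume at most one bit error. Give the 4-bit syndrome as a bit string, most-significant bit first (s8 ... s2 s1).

s1: b1⊕b3⊕b5⊕b7⊕b9⊕b11⊕b13⊕b15 = 1⊕1⊕1⊕0⊕1⊕0⊕1⊕1 = 0
s2: b2⊕b3⊕b6⊕b7⊕b10⊕b11⊕b14⊕b15 = 1⊕1⊕1⊕0⊕1⊕0⊕1⊕1 = 0
s4: b4⊕b5⊕b6⊕b7⊕b12⊕b13⊕b14⊕b15 = 1⊕1⊕1⊕0⊕0⊕1⊕1⊕1 = 0
s8: b8⊕b9⊕b10⊕b11⊕b12⊕b13⊕b14⊕b15 = 1⊕1⊕1⊕0⊕0⊕1⊕1⊕1 = 0
Syndrome (s8...s1) = 0000 → position 0 (no error).

0000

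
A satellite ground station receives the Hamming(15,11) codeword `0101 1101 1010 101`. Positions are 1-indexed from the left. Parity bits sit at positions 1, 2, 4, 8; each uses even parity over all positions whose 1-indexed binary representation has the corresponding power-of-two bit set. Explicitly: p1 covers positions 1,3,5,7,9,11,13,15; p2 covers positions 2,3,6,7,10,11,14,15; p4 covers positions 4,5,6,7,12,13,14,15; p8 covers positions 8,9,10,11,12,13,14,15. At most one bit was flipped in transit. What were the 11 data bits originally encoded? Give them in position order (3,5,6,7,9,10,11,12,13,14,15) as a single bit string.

01101010001

s1: b1⊕b3⊕b5⊕b7⊕b9⊕b11⊕b13⊕b15 = 0⊕0⊕1⊕0⊕1⊕1⊕1⊕1 = 1
s2: b2⊕b3⊕b6⊕b7⊕b10⊕b11⊕b14⊕b15 = 1⊕0⊕1⊕0⊕0⊕1⊕0⊕1 = 0
s4: b4⊕b5⊕b6⊕b7⊕b12⊕b13⊕b14⊕b15 = 1⊕1⊕1⊕0⊕0⊕1⊕0⊕1 = 1
s8: b8⊕b9⊕b10⊕b11⊕b12⊕b13⊕b14⊕b15 = 1⊕1⊕0⊕1⊕0⊕1⊕0⊕1 = 1
Syndrome (s8...s1) = 1101 → position 13.
Flip bit 13: corrected codeword = 010111011010001
Data bits at positions 3,5,6,7,9,10,11,12,13,14,15: 01101010001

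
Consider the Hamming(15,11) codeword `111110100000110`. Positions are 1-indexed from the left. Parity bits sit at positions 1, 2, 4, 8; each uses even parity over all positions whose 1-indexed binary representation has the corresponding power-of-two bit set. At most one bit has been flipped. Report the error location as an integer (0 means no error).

s1: b1⊕b3⊕b5⊕b7⊕b9⊕b11⊕b13⊕b15 = 1⊕1⊕1⊕1⊕0⊕0⊕1⊕0 = 1
s2: b2⊕b3⊕b6⊕b7⊕b10⊕b11⊕b14⊕b15 = 1⊕1⊕0⊕1⊕0⊕0⊕1⊕0 = 0
s4: b4⊕b5⊕b6⊕b7⊕b12⊕b13⊕b14⊕b15 = 1⊕1⊕0⊕1⊕0⊕1⊕1⊕0 = 1
s8: b8⊕b9⊕b10⊕b11⊕b12⊕b13⊕b14⊕b15 = 0⊕0⊕0⊕0⊕0⊕1⊕1⊕0 = 0
Syndrome (s8...s1) = 0101 → position 5.

5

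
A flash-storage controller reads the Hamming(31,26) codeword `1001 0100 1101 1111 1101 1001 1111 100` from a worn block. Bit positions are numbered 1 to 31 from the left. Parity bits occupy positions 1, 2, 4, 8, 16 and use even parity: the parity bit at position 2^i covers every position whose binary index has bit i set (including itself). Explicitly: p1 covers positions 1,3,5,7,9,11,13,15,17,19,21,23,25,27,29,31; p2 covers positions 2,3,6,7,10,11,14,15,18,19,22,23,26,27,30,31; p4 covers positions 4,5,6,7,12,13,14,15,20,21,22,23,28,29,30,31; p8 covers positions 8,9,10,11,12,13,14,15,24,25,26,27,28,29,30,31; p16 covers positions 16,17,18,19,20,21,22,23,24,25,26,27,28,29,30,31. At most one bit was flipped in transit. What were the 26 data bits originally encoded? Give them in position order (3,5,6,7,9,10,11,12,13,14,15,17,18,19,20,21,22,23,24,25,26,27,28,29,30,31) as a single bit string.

00101101111111110011111100

s1: b1⊕b3⊕b5⊕b7⊕b9⊕b11⊕b13⊕b15⊕b17⊕b19⊕b21⊕b23⊕b25⊕b27⊕b29⊕b31 = 1⊕0⊕0⊕0⊕1⊕0⊕1⊕1⊕1⊕0⊕1⊕0⊕1⊕1⊕1⊕0 = 1
s2: b2⊕b3⊕b6⊕b7⊕b10⊕b11⊕b14⊕b15⊕b18⊕b19⊕b22⊕b23⊕b26⊕b27⊕b30⊕b31 = 0⊕0⊕1⊕0⊕1⊕0⊕1⊕1⊕1⊕0⊕0⊕0⊕1⊕1⊕0⊕0 = 1
s4: b4⊕b5⊕b6⊕b7⊕b12⊕b13⊕b14⊕b15⊕b20⊕b21⊕b22⊕b23⊕b28⊕b29⊕b30⊕b31 = 1⊕0⊕1⊕0⊕1⊕1⊕1⊕1⊕1⊕1⊕0⊕0⊕1⊕1⊕0⊕0 = 0
s8: b8⊕b9⊕b10⊕b11⊕b12⊕b13⊕b14⊕b15⊕b24⊕b25⊕b26⊕b27⊕b28⊕b29⊕b30⊕b31 = 0⊕1⊕1⊕0⊕1⊕1⊕1⊕1⊕1⊕1⊕1⊕1⊕1⊕1⊕0⊕0 = 0
s16: b16⊕b17⊕b18⊕b19⊕b20⊕b21⊕b22⊕b23⊕b24⊕b25⊕b26⊕b27⊕b28⊕b29⊕b30⊕b31 = 1⊕1⊕1⊕0⊕1⊕1⊕0⊕0⊕1⊕1⊕1⊕1⊕1⊕1⊕0⊕0 = 1
Syndrome (s16...s1) = 10011 → position 19.
Flip bit 19: corrected codeword = 1001010011011111111110011111100
Data bits at positions 3,5,6,7,9,10,11,12,13,14,15,17,18,19,20,21,22,23,24,25,26,27,28,29,30,31: 00101101111111110011111100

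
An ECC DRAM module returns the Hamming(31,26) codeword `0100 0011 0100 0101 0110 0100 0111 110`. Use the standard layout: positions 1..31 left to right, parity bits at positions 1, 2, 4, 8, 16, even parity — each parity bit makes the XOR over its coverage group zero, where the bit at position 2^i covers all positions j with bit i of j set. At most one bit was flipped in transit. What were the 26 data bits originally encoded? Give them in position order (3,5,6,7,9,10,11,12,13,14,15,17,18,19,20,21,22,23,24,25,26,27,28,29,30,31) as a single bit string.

00010100010011001000111110

s1: b1⊕b3⊕b5⊕b7⊕b9⊕b11⊕b13⊕b15⊕b17⊕b19⊕b21⊕b23⊕b25⊕b27⊕b29⊕b31 = 0⊕0⊕0⊕1⊕0⊕0⊕0⊕0⊕0⊕1⊕0⊕0⊕0⊕1⊕1⊕0 = 0
s2: b2⊕b3⊕b6⊕b7⊕b10⊕b11⊕b14⊕b15⊕b18⊕b19⊕b22⊕b23⊕b26⊕b27⊕b30⊕b31 = 1⊕0⊕0⊕1⊕1⊕0⊕1⊕0⊕1⊕1⊕1⊕0⊕1⊕1⊕1⊕0 = 0
s4: b4⊕b5⊕b6⊕b7⊕b12⊕b13⊕b14⊕b15⊕b20⊕b21⊕b22⊕b23⊕b28⊕b29⊕b30⊕b31 = 0⊕0⊕0⊕1⊕0⊕0⊕1⊕0⊕0⊕0⊕1⊕0⊕1⊕1⊕1⊕0 = 0
s8: b8⊕b9⊕b10⊕b11⊕b12⊕b13⊕b14⊕b15⊕b24⊕b25⊕b26⊕b27⊕b28⊕b29⊕b30⊕b31 = 1⊕0⊕1⊕0⊕0⊕0⊕1⊕0⊕0⊕0⊕1⊕1⊕1⊕1⊕1⊕0 = 0
s16: b16⊕b17⊕b18⊕b19⊕b20⊕b21⊕b22⊕b23⊕b24⊕b25⊕b26⊕b27⊕b28⊕b29⊕b30⊕b31 = 1⊕0⊕1⊕1⊕0⊕0⊕1⊕0⊕0⊕0⊕1⊕1⊕1⊕1⊕1⊕0 = 1
Syndrome (s16...s1) = 10000 → position 16.
Flip bit 16: corrected codeword = 0100001101000100011001000111110
Data bits at positions 3,5,6,7,9,10,11,12,13,14,15,17,18,19,20,21,22,23,24,25,26,27,28,29,30,31: 00010100010011001000111110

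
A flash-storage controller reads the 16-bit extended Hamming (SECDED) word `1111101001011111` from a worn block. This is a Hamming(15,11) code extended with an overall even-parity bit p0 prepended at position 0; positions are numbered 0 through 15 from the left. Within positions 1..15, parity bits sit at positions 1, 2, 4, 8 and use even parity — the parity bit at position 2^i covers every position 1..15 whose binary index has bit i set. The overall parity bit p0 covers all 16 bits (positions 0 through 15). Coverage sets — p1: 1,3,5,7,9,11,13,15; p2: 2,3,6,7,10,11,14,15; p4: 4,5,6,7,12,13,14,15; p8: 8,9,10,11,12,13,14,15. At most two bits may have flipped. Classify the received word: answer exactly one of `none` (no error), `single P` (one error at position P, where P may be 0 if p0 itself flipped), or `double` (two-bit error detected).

none

s1: b1⊕b3⊕b5⊕b7⊕b9⊕b11⊕b13⊕b15 = 1⊕1⊕0⊕0⊕1⊕1⊕1⊕1 = 0
s2: b2⊕b3⊕b6⊕b7⊕b10⊕b11⊕b14⊕b15 = 1⊕1⊕1⊕0⊕0⊕1⊕1⊕1 = 0
s4: b4⊕b5⊕b6⊕b7⊕b12⊕b13⊕b14⊕b15 = 1⊕0⊕1⊕0⊕1⊕1⊕1⊕1 = 0
s8: b8⊕b9⊕b10⊕b11⊕b12⊕b13⊕b14⊕b15 = 0⊕1⊕0⊕1⊕1⊕1⊕1⊕1 = 0
Syndrome (s8...s1) = 0000 → position 0 (no error).
Overall parity (XOR of all 16 bits, including p0): 1⊕1⊕1⊕1⊕1⊕0⊕1⊕0⊕0⊕1⊕0⊕1⊕1⊕1⊕1⊕1 = 0
Overall=0, syndrome position=0 → no error.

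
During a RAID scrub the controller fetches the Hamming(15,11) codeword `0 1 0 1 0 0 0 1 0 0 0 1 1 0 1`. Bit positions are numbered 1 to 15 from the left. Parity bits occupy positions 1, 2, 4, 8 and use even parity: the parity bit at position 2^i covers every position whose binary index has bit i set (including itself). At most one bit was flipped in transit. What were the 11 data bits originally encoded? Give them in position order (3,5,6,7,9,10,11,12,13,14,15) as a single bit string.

00000001101

s1: b1⊕b3⊕b5⊕b7⊕b9⊕b11⊕b13⊕b15 = 0⊕0⊕0⊕0⊕0⊕0⊕1⊕1 = 0
s2: b2⊕b3⊕b6⊕b7⊕b10⊕b11⊕b14⊕b15 = 1⊕0⊕0⊕0⊕0⊕0⊕0⊕1 = 0
s4: b4⊕b5⊕b6⊕b7⊕b12⊕b13⊕b14⊕b15 = 1⊕0⊕0⊕0⊕1⊕1⊕0⊕1 = 0
s8: b8⊕b9⊕b10⊕b11⊕b12⊕b13⊕b14⊕b15 = 1⊕0⊕0⊕0⊕1⊕1⊕0⊕1 = 0
Syndrome (s8...s1) = 0000 → position 0 (no error).
No correction needed.
Data bits at positions 3,5,6,7,9,10,11,12,13,14,15: 00000001101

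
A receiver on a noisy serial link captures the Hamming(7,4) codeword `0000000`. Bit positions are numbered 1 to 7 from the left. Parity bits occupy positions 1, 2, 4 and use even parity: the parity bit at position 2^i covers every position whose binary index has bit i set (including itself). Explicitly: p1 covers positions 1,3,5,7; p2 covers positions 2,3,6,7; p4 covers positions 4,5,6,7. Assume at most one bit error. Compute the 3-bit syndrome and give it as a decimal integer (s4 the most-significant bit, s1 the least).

s1: b1⊕b3⊕b5⊕b7 = 0⊕0⊕0⊕0 = 0
s2: b2⊕b3⊕b6⊕b7 = 0⊕0⊕0⊕0 = 0
s4: b4⊕b5⊕b6⊕b7 = 0⊕0⊕0⊕0 = 0
Syndrome (s4...s1) = 000 → position 0 (no error).

0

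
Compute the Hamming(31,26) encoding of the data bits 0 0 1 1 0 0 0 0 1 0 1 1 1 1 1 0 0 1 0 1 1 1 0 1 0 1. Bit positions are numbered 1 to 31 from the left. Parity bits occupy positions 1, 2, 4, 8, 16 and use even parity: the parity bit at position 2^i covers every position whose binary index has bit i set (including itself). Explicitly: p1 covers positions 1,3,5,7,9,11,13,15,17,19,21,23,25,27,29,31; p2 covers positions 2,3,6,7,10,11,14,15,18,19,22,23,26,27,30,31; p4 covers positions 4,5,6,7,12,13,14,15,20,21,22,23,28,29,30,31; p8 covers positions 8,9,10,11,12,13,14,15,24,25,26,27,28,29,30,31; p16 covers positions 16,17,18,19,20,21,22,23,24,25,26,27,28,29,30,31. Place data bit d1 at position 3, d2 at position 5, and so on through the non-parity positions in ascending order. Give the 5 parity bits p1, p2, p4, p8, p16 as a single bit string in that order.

01010

Place data bits at non-power-of-two positions: b3=0, b5=0, b6=1, b7=1, b9=0, b10=0, b11=0, b12=0, b13=1, b14=0, b15=1, b17=1, b18=1, b19=1, b20=1, b21=0, b22=0, b23=1, b24=0, b25=1, b26=1, b27=1, b28=0, b29=1, b30=0, b31=1.
p1 = XOR of data positions {3,5,7,9,11,13,15,17,19,21,23,25,27,29,31} = 0⊕0⊕1⊕0⊕0⊕1⊕1⊕1⊕1⊕0⊕1⊕1⊕1⊕1⊕1 = 0
p2 = XOR of data positions {3,6,7,10,11,14,15,18,19,22,23,26,27,30,31} = 0⊕1⊕1⊕0⊕0⊕0⊕1⊕1⊕1⊕0⊕1⊕1⊕1⊕0⊕1 = 1
p4 = XOR of data positions {5,6,7,12,13,14,15,20,21,22,23,28,29,30,31} = 0⊕1⊕1⊕0⊕1⊕0⊕1⊕1⊕0⊕0⊕1⊕0⊕1⊕0⊕1 = 0
p8 = XOR of data positions {9,10,11,12,13,14,15,24,25,26,27,28,29,30,31} = 0⊕0⊕0⊕0⊕1⊕0⊕1⊕0⊕1⊕1⊕1⊕0⊕1⊕0⊕1 = 1
p16 = XOR of data positions {17,18,19,20,21,22,23,24,25,26,27,28,29,30,31} = 1⊕1⊕1⊕1⊕0⊕0⊕1⊕0⊕1⊕1⊕1⊕0⊕1⊕0⊕1 = 0
Parity bits p1,p2,p4,p8,p16 = 01010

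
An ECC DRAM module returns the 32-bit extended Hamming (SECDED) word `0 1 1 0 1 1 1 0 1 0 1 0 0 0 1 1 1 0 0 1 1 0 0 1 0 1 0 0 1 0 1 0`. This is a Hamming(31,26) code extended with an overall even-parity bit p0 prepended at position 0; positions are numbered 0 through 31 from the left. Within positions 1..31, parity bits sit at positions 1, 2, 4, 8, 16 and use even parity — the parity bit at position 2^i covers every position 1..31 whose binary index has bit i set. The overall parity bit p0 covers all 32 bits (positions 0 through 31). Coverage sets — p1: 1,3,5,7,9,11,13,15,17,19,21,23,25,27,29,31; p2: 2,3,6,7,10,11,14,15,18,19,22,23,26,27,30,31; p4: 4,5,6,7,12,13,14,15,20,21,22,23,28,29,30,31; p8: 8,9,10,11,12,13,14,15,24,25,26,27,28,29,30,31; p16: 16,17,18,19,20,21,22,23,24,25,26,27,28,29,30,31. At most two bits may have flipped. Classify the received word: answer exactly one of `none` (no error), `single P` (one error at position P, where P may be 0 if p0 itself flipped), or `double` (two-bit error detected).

s1: b1⊕b3⊕b5⊕b7⊕b9⊕b11⊕b13⊕b15⊕b17⊕b19⊕b21⊕b23⊕b25⊕b27⊕b29⊕b31 = 1⊕0⊕1⊕0⊕0⊕0⊕0⊕1⊕0⊕1⊕0⊕1⊕1⊕0⊕0⊕0 = 0
s2: b2⊕b3⊕b6⊕b7⊕b10⊕b11⊕b14⊕b15⊕b18⊕b19⊕b22⊕b23⊕b26⊕b27⊕b30⊕b31 = 1⊕0⊕1⊕0⊕1⊕0⊕1⊕1⊕0⊕1⊕0⊕1⊕0⊕0⊕1⊕0 = 0
s4: b4⊕b5⊕b6⊕b7⊕b12⊕b13⊕b14⊕b15⊕b20⊕b21⊕b22⊕b23⊕b28⊕b29⊕b30⊕b31 = 1⊕1⊕1⊕0⊕0⊕0⊕1⊕1⊕1⊕0⊕0⊕1⊕1⊕0⊕1⊕0 = 1
s8: b8⊕b9⊕b10⊕b11⊕b12⊕b13⊕b14⊕b15⊕b24⊕b25⊕b26⊕b27⊕b28⊕b29⊕b30⊕b31 = 1⊕0⊕1⊕0⊕0⊕0⊕1⊕1⊕0⊕1⊕0⊕0⊕1⊕0⊕1⊕0 = 1
s16: b16⊕b17⊕b18⊕b19⊕b20⊕b21⊕b22⊕b23⊕b24⊕b25⊕b26⊕b27⊕b28⊕b29⊕b30⊕b31 = 1⊕0⊕0⊕1⊕1⊕0⊕0⊕1⊕0⊕1⊕0⊕0⊕1⊕0⊕1⊕0 = 1
Syndrome (s16...s1) = 11100 → position 28.
Overall parity (XOR of all 32 bits, including p0): 0⊕1⊕1⊕0⊕1⊕1⊕1⊕0⊕1⊕0⊕1⊕0⊕0⊕0⊕1⊕1⊕1⊕0⊕0⊕1⊕1⊕0⊕0⊕1⊕0⊕1⊕0⊕0⊕1⊕0⊕1⊕0 = 0
Overall=0, syndrome position=28 → double-bit error detected (uncorrectable).

double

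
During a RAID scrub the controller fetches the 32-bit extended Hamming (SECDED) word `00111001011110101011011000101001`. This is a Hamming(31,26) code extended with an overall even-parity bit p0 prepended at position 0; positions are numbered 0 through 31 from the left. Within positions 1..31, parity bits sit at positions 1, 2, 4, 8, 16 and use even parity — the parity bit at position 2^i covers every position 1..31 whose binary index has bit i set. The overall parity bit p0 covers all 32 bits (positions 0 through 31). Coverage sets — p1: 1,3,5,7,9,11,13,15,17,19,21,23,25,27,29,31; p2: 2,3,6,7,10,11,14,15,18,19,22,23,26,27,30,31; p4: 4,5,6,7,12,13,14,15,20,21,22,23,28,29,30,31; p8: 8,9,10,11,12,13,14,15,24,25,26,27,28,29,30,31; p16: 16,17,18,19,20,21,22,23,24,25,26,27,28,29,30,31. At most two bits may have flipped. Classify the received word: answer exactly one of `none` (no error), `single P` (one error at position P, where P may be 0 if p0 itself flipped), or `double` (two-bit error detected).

s1: b1⊕b3⊕b5⊕b7⊕b9⊕b11⊕b13⊕b15⊕b17⊕b19⊕b21⊕b23⊕b25⊕b27⊕b29⊕b31 = 0⊕1⊕0⊕1⊕1⊕1⊕0⊕0⊕0⊕1⊕1⊕0⊕0⊕0⊕0⊕1 = 1
s2: b2⊕b3⊕b6⊕b7⊕b10⊕b11⊕b14⊕b15⊕b18⊕b19⊕b22⊕b23⊕b26⊕b27⊕b30⊕b31 = 1⊕1⊕0⊕1⊕1⊕1⊕1⊕0⊕1⊕1⊕1⊕0⊕1⊕0⊕0⊕1 = 1
s4: b4⊕b5⊕b6⊕b7⊕b12⊕b13⊕b14⊕b15⊕b20⊕b21⊕b22⊕b23⊕b28⊕b29⊕b30⊕b31 = 1⊕0⊕0⊕1⊕1⊕0⊕1⊕0⊕0⊕1⊕1⊕0⊕1⊕0⊕0⊕1 = 0
s8: b8⊕b9⊕b10⊕b11⊕b12⊕b13⊕b14⊕b15⊕b24⊕b25⊕b26⊕b27⊕b28⊕b29⊕b30⊕b31 = 0⊕1⊕1⊕1⊕1⊕0⊕1⊕0⊕0⊕0⊕1⊕0⊕1⊕0⊕0⊕1 = 0
s16: b16⊕b17⊕b18⊕b19⊕b20⊕b21⊕b22⊕b23⊕b24⊕b25⊕b26⊕b27⊕b28⊕b29⊕b30⊕b31 = 1⊕0⊕1⊕1⊕0⊕1⊕1⊕0⊕0⊕0⊕1⊕0⊕1⊕0⊕0⊕1 = 0
Syndrome (s16...s1) = 00011 → position 3.
Overall parity (XOR of all 32 bits, including p0): 0⊕0⊕1⊕1⊕1⊕0⊕0⊕1⊕0⊕1⊕1⊕1⊕1⊕0⊕1⊕0⊕1⊕0⊕1⊕1⊕0⊕1⊕1⊕0⊕0⊕0⊕1⊕0⊕1⊕0⊕0⊕1 = 1
Overall=1, syndrome position=3 → single-bit error at position 3.

single 3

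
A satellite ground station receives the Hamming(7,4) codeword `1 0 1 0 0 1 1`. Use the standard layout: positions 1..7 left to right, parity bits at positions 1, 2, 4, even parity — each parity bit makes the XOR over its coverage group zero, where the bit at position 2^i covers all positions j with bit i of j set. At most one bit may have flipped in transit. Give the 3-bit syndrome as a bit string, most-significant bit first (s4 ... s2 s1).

011

s1: b1⊕b3⊕b5⊕b7 = 1⊕1⊕0⊕1 = 1
s2: b2⊕b3⊕b6⊕b7 = 0⊕1⊕1⊕1 = 1
s4: b4⊕b5⊕b6⊕b7 = 0⊕0⊕1⊕1 = 0
Syndrome (s4...s1) = 011 → position 3.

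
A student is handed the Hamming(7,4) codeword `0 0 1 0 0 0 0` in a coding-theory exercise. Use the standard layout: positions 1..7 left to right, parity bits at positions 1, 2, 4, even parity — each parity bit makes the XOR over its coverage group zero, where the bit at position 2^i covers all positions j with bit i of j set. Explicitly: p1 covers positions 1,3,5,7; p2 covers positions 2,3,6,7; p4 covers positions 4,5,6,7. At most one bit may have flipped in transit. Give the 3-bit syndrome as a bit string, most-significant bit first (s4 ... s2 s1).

011

s1: b1⊕b3⊕b5⊕b7 = 0⊕1⊕0⊕0 = 1
s2: b2⊕b3⊕b6⊕b7 = 0⊕1⊕0⊕0 = 1
s4: b4⊕b5⊕b6⊕b7 = 0⊕0⊕0⊕0 = 0
Syndrome (s4...s1) = 011 → position 3.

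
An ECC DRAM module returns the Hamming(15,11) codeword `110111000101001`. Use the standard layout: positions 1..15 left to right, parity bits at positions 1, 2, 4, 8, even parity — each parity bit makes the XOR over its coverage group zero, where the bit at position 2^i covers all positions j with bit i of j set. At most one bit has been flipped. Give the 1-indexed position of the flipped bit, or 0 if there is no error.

13

s1: b1⊕b3⊕b5⊕b7⊕b9⊕b11⊕b13⊕b15 = 1⊕0⊕1⊕0⊕0⊕0⊕0⊕1 = 1
s2: b2⊕b3⊕b6⊕b7⊕b10⊕b11⊕b14⊕b15 = 1⊕0⊕1⊕0⊕1⊕0⊕0⊕1 = 0
s4: b4⊕b5⊕b6⊕b7⊕b12⊕b13⊕b14⊕b15 = 1⊕1⊕1⊕0⊕1⊕0⊕0⊕1 = 1
s8: b8⊕b9⊕b10⊕b11⊕b12⊕b13⊕b14⊕b15 = 0⊕0⊕1⊕0⊕1⊕0⊕0⊕1 = 1
Syndrome (s8...s1) = 1101 → position 13.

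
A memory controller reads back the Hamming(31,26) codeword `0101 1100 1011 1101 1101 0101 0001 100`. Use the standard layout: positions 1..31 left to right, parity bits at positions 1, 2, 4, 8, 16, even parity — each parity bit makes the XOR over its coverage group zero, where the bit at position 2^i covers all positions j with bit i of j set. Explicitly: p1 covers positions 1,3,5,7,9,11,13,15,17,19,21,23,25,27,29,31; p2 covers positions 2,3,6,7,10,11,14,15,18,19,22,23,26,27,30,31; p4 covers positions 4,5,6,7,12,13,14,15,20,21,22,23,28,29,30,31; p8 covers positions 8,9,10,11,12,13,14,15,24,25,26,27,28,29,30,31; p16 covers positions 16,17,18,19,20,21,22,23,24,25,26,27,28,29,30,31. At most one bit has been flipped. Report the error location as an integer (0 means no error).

s1: b1⊕b3⊕b5⊕b7⊕b9⊕b11⊕b13⊕b15⊕b17⊕b19⊕b21⊕b23⊕b25⊕b27⊕b29⊕b31 = 0⊕0⊕1⊕0⊕1⊕1⊕1⊕0⊕1⊕0⊕0⊕0⊕0⊕0⊕1⊕0 = 0
s2: b2⊕b3⊕b6⊕b7⊕b10⊕b11⊕b14⊕b15⊕b18⊕b19⊕b22⊕b23⊕b26⊕b27⊕b30⊕b31 = 1⊕0⊕1⊕0⊕0⊕1⊕1⊕0⊕1⊕0⊕1⊕0⊕0⊕0⊕0⊕0 = 0
s4: b4⊕b5⊕b6⊕b7⊕b12⊕b13⊕b14⊕b15⊕b20⊕b21⊕b22⊕b23⊕b28⊕b29⊕b30⊕b31 = 1⊕1⊕1⊕0⊕1⊕1⊕1⊕0⊕1⊕0⊕1⊕0⊕1⊕1⊕0⊕0 = 0
s8: b8⊕b9⊕b10⊕b11⊕b12⊕b13⊕b14⊕b15⊕b24⊕b25⊕b26⊕b27⊕b28⊕b29⊕b30⊕b31 = 0⊕1⊕0⊕1⊕1⊕1⊕1⊕0⊕1⊕0⊕0⊕0⊕1⊕1⊕0⊕0 = 0
s16: b16⊕b17⊕b18⊕b19⊕b20⊕b21⊕b22⊕b23⊕b24⊕b25⊕b26⊕b27⊕b28⊕b29⊕b30⊕b31 = 1⊕1⊕1⊕0⊕1⊕0⊕1⊕0⊕1⊕0⊕0⊕0⊕1⊕1⊕0⊕0 = 0
Syndrome (s16...s1) = 00000 → position 0 (no error).

0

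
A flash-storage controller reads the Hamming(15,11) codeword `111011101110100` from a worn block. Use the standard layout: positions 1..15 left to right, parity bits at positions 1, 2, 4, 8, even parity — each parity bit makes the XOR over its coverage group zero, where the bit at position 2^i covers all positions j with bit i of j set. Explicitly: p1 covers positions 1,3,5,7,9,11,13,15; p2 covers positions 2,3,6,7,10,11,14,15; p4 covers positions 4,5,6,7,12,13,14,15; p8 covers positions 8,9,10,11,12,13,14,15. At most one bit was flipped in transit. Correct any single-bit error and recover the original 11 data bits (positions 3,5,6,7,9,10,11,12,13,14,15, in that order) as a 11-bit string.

s1: b1⊕b3⊕b5⊕b7⊕b9⊕b11⊕b13⊕b15 = 1⊕1⊕1⊕1⊕1⊕1⊕1⊕0 = 1
s2: b2⊕b3⊕b6⊕b7⊕b10⊕b11⊕b14⊕b15 = 1⊕1⊕1⊕1⊕1⊕1⊕0⊕0 = 0
s4: b4⊕b5⊕b6⊕b7⊕b12⊕b13⊕b14⊕b15 = 0⊕1⊕1⊕1⊕0⊕1⊕0⊕0 = 0
s8: b8⊕b9⊕b10⊕b11⊕b12⊕b13⊕b14⊕b15 = 0⊕1⊕1⊕1⊕0⊕1⊕0⊕0 = 0
Syndrome (s8...s1) = 0001 → position 1.
Flip bit 1: corrected codeword = 011011101110100
Data bits at positions 3,5,6,7,9,10,11,12,13,14,15: 11111110100

11111110100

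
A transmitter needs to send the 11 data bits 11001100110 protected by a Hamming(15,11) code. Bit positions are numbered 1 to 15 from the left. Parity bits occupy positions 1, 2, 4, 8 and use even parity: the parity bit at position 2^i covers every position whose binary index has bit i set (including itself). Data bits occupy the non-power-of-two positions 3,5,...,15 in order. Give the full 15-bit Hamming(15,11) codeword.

011110001100110

Place data bits at non-power-of-two positions: b3=1, b5=1, b6=0, b7=0, b9=1, b10=1, b11=0, b12=0, b13=1, b14=1, b15=0.
p1 = XOR of data positions {3,5,7,9,11,13,15} = 1⊕1⊕0⊕1⊕0⊕1⊕0 = 0
p2 = XOR of data positions {3,6,7,10,11,14,15} = 1⊕0⊕0⊕1⊕0⊕1⊕0 = 1
p4 = XOR of data positions {5,6,7,12,13,14,15} = 1⊕0⊕0⊕0⊕1⊕1⊕0 = 1
p8 = XOR of data positions {9,10,11,12,13,14,15} = 1⊕1⊕0⊕0⊕1⊕1⊕0 = 0
Codeword b1..b15 = 011110001100110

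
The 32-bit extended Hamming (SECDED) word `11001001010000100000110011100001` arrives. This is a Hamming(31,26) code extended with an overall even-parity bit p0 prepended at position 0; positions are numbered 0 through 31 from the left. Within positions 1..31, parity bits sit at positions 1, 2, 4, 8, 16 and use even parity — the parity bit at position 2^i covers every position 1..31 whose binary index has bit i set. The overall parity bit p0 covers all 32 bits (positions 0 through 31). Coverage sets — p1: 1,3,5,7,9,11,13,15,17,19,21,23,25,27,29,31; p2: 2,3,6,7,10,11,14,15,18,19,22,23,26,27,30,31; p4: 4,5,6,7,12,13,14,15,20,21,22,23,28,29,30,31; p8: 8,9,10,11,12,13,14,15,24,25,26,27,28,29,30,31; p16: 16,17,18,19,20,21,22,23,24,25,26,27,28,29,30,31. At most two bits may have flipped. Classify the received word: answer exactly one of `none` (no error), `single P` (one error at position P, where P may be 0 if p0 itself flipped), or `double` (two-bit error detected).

none

s1: b1⊕b3⊕b5⊕b7⊕b9⊕b11⊕b13⊕b15⊕b17⊕b19⊕b21⊕b23⊕b25⊕b27⊕b29⊕b31 = 1⊕0⊕0⊕1⊕1⊕0⊕0⊕0⊕0⊕0⊕1⊕0⊕1⊕0⊕0⊕1 = 0
s2: b2⊕b3⊕b6⊕b7⊕b10⊕b11⊕b14⊕b15⊕b18⊕b19⊕b22⊕b23⊕b26⊕b27⊕b30⊕b31 = 0⊕0⊕0⊕1⊕0⊕0⊕1⊕0⊕0⊕0⊕0⊕0⊕1⊕0⊕0⊕1 = 0
s4: b4⊕b5⊕b6⊕b7⊕b12⊕b13⊕b14⊕b15⊕b20⊕b21⊕b22⊕b23⊕b28⊕b29⊕b30⊕b31 = 1⊕0⊕0⊕1⊕0⊕0⊕1⊕0⊕1⊕1⊕0⊕0⊕0⊕0⊕0⊕1 = 0
s8: b8⊕b9⊕b10⊕b11⊕b12⊕b13⊕b14⊕b15⊕b24⊕b25⊕b26⊕b27⊕b28⊕b29⊕b30⊕b31 = 0⊕1⊕0⊕0⊕0⊕0⊕1⊕0⊕1⊕1⊕1⊕0⊕0⊕0⊕0⊕1 = 0
s16: b16⊕b17⊕b18⊕b19⊕b20⊕b21⊕b22⊕b23⊕b24⊕b25⊕b26⊕b27⊕b28⊕b29⊕b30⊕b31 = 0⊕0⊕0⊕0⊕1⊕1⊕0⊕0⊕1⊕1⊕1⊕0⊕0⊕0⊕0⊕1 = 0
Syndrome (s16...s1) = 00000 → position 0 (no error).
Overall parity (XOR of all 32 bits, including p0): 1⊕1⊕0⊕0⊕1⊕0⊕0⊕1⊕0⊕1⊕0⊕0⊕0⊕0⊕1⊕0⊕0⊕0⊕0⊕0⊕1⊕1⊕0⊕0⊕1⊕1⊕1⊕0⊕0⊕0⊕0⊕1 = 0
Overall=0, syndrome position=0 → no error.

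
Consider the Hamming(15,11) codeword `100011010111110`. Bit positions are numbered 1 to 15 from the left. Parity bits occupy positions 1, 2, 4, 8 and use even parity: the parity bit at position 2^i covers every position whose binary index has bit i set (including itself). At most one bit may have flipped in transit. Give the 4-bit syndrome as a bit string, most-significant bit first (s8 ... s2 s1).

0100

s1: b1⊕b3⊕b5⊕b7⊕b9⊕b11⊕b13⊕b15 = 1⊕0⊕1⊕0⊕0⊕1⊕1⊕0 = 0
s2: b2⊕b3⊕b6⊕b7⊕b10⊕b11⊕b14⊕b15 = 0⊕0⊕1⊕0⊕1⊕1⊕1⊕0 = 0
s4: b4⊕b5⊕b6⊕b7⊕b12⊕b13⊕b14⊕b15 = 0⊕1⊕1⊕0⊕1⊕1⊕1⊕0 = 1
s8: b8⊕b9⊕b10⊕b11⊕b12⊕b13⊕b14⊕b15 = 1⊕0⊕1⊕1⊕1⊕1⊕1⊕0 = 0
Syndrome (s8...s1) = 0100 → position 4.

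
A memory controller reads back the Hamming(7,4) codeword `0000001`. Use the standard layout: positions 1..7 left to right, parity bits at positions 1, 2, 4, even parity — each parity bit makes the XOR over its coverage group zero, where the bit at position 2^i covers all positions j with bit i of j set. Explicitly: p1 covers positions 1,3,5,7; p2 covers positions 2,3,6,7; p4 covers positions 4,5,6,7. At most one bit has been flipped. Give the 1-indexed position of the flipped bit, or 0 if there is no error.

7

s1: b1⊕b3⊕b5⊕b7 = 0⊕0⊕0⊕1 = 1
s2: b2⊕b3⊕b6⊕b7 = 0⊕0⊕0⊕1 = 1
s4: b4⊕b5⊕b6⊕b7 = 0⊕0⊕0⊕1 = 1
Syndrome (s4...s1) = 111 → position 7.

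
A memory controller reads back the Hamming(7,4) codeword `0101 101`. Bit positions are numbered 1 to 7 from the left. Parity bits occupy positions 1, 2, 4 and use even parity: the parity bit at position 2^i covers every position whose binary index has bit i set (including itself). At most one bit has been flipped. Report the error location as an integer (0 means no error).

s1: b1⊕b3⊕b5⊕b7 = 0⊕0⊕1⊕1 = 0
s2: b2⊕b3⊕b6⊕b7 = 1⊕0⊕0⊕1 = 0
s4: b4⊕b5⊕b6⊕b7 = 1⊕1⊕0⊕1 = 1
Syndrome (s4...s1) = 100 → position 4.

4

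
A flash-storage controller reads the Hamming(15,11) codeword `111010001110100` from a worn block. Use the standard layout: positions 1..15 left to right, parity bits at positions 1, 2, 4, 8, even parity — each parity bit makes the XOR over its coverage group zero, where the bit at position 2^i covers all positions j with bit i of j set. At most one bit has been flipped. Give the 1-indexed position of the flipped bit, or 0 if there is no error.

0

s1: b1⊕b3⊕b5⊕b7⊕b9⊕b11⊕b13⊕b15 = 1⊕1⊕1⊕0⊕1⊕1⊕1⊕0 = 0
s2: b2⊕b3⊕b6⊕b7⊕b10⊕b11⊕b14⊕b15 = 1⊕1⊕0⊕0⊕1⊕1⊕0⊕0 = 0
s4: b4⊕b5⊕b6⊕b7⊕b12⊕b13⊕b14⊕b15 = 0⊕1⊕0⊕0⊕0⊕1⊕0⊕0 = 0
s8: b8⊕b9⊕b10⊕b11⊕b12⊕b13⊕b14⊕b15 = 0⊕1⊕1⊕1⊕0⊕1⊕0⊕0 = 0
Syndrome (s8...s1) = 0000 → position 0 (no error).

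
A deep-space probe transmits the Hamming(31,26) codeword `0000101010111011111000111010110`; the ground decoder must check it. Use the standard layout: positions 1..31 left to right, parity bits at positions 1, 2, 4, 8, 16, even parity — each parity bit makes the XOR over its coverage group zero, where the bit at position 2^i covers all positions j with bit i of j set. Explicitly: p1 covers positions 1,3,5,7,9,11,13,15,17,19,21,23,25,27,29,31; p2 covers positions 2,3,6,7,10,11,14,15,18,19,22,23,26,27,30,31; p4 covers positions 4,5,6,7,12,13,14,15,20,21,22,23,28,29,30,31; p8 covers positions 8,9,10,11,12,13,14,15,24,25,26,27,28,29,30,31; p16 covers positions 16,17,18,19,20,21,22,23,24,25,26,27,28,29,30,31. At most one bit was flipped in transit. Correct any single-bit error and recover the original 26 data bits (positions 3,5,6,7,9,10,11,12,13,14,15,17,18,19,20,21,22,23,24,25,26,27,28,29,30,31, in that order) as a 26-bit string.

s1: b1⊕b3⊕b5⊕b7⊕b9⊕b11⊕b13⊕b15⊕b17⊕b19⊕b21⊕b23⊕b25⊕b27⊕b29⊕b31 = 0⊕0⊕1⊕1⊕1⊕1⊕1⊕1⊕1⊕1⊕0⊕1⊕1⊕1⊕1⊕0 = 0
s2: b2⊕b3⊕b6⊕b7⊕b10⊕b11⊕b14⊕b15⊕b18⊕b19⊕b22⊕b23⊕b26⊕b27⊕b30⊕b31 = 0⊕0⊕0⊕1⊕0⊕1⊕0⊕1⊕1⊕1⊕0⊕1⊕0⊕1⊕1⊕0 = 0
s4: b4⊕b5⊕b6⊕b7⊕b12⊕b13⊕b14⊕b15⊕b20⊕b21⊕b22⊕b23⊕b28⊕b29⊕b30⊕b31 = 0⊕1⊕0⊕1⊕1⊕1⊕0⊕1⊕0⊕0⊕0⊕1⊕0⊕1⊕1⊕0 = 0
s8: b8⊕b9⊕b10⊕b11⊕b12⊕b13⊕b14⊕b15⊕b24⊕b25⊕b26⊕b27⊕b28⊕b29⊕b30⊕b31 = 0⊕1⊕0⊕1⊕1⊕1⊕0⊕1⊕1⊕1⊕0⊕1⊕0⊕1⊕1⊕0 = 0
s16: b16⊕b17⊕b18⊕b19⊕b20⊕b21⊕b22⊕b23⊕b24⊕b25⊕b26⊕b27⊕b28⊕b29⊕b30⊕b31 = 1⊕1⊕1⊕1⊕0⊕0⊕0⊕1⊕1⊕1⊕0⊕1⊕0⊕1⊕1⊕0 = 0
Syndrome (s16...s1) = 00000 → position 0 (no error).
No correction needed.
Data bits at positions 3,5,6,7,9,10,11,12,13,14,15,17,18,19,20,21,22,23,24,25,26,27,28,29,30,31: 01011011101111000111010110

01011011101111000111010110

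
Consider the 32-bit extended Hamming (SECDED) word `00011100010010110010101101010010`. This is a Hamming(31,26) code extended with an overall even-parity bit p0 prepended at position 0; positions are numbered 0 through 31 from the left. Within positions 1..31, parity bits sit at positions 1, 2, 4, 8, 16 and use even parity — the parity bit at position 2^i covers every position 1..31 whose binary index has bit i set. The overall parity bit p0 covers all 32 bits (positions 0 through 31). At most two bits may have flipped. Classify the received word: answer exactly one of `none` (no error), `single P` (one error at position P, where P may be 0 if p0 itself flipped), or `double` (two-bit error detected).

double

s1: b1⊕b3⊕b5⊕b7⊕b9⊕b11⊕b13⊕b15⊕b17⊕b19⊕b21⊕b23⊕b25⊕b27⊕b29⊕b31 = 0⊕1⊕1⊕0⊕1⊕0⊕0⊕1⊕0⊕0⊕0⊕1⊕1⊕1⊕0⊕0 = 1
s2: b2⊕b3⊕b6⊕b7⊕b10⊕b11⊕b14⊕b15⊕b18⊕b19⊕b22⊕b23⊕b26⊕b27⊕b30⊕b31 = 0⊕1⊕0⊕0⊕0⊕0⊕1⊕1⊕1⊕0⊕1⊕1⊕0⊕1⊕1⊕0 = 0
s4: b4⊕b5⊕b6⊕b7⊕b12⊕b13⊕b14⊕b15⊕b20⊕b21⊕b22⊕b23⊕b28⊕b29⊕b30⊕b31 = 1⊕1⊕0⊕0⊕1⊕0⊕1⊕1⊕1⊕0⊕1⊕1⊕0⊕0⊕1⊕0 = 1
s8: b8⊕b9⊕b10⊕b11⊕b12⊕b13⊕b14⊕b15⊕b24⊕b25⊕b26⊕b27⊕b28⊕b29⊕b30⊕b31 = 0⊕1⊕0⊕0⊕1⊕0⊕1⊕1⊕0⊕1⊕0⊕1⊕0⊕0⊕1⊕0 = 1
s16: b16⊕b17⊕b18⊕b19⊕b20⊕b21⊕b22⊕b23⊕b24⊕b25⊕b26⊕b27⊕b28⊕b29⊕b30⊕b31 = 0⊕0⊕1⊕0⊕1⊕0⊕1⊕1⊕0⊕1⊕0⊕1⊕0⊕0⊕1⊕0 = 1
Syndrome (s16...s1) = 11101 → position 29.
Overall parity (XOR of all 32 bits, including p0): 0⊕0⊕0⊕1⊕1⊕1⊕0⊕0⊕0⊕1⊕0⊕0⊕1⊕0⊕1⊕1⊕0⊕0⊕1⊕0⊕1⊕0⊕1⊕1⊕0⊕1⊕0⊕1⊕0⊕0⊕1⊕0 = 0
Overall=0, syndrome position=29 → double-bit error detected (uncorrectable).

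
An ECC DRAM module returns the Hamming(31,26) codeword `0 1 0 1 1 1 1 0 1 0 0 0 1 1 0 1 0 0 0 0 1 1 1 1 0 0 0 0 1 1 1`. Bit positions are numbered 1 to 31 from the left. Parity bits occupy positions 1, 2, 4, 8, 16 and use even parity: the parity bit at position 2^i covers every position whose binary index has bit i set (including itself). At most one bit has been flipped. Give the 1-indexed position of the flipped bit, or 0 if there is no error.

8

s1: b1⊕b3⊕b5⊕b7⊕b9⊕b11⊕b13⊕b15⊕b17⊕b19⊕b21⊕b23⊕b25⊕b27⊕b29⊕b31 = 0⊕0⊕1⊕1⊕1⊕0⊕1⊕0⊕0⊕0⊕1⊕1⊕0⊕0⊕1⊕1 = 0
s2: b2⊕b3⊕b6⊕b7⊕b10⊕b11⊕b14⊕b15⊕b18⊕b19⊕b22⊕b23⊕b26⊕b27⊕b30⊕b31 = 1⊕0⊕1⊕1⊕0⊕0⊕1⊕0⊕0⊕0⊕1⊕1⊕0⊕0⊕1⊕1 = 0
s4: b4⊕b5⊕b6⊕b7⊕b12⊕b13⊕b14⊕b15⊕b20⊕b21⊕b22⊕b23⊕b28⊕b29⊕b30⊕b31 = 1⊕1⊕1⊕1⊕0⊕1⊕1⊕0⊕0⊕1⊕1⊕1⊕0⊕1⊕1⊕1 = 0
s8: b8⊕b9⊕b10⊕b11⊕b12⊕b13⊕b14⊕b15⊕b24⊕b25⊕b26⊕b27⊕b28⊕b29⊕b30⊕b31 = 0⊕1⊕0⊕0⊕0⊕1⊕1⊕0⊕1⊕0⊕0⊕0⊕0⊕1⊕1⊕1 = 1
s16: b16⊕b17⊕b18⊕b19⊕b20⊕b21⊕b22⊕b23⊕b24⊕b25⊕b26⊕b27⊕b28⊕b29⊕b30⊕b31 = 1⊕0⊕0⊕0⊕0⊕1⊕1⊕1⊕1⊕0⊕0⊕0⊕0⊕1⊕1⊕1 = 0
Syndrome (s16...s1) = 01000 → position 8.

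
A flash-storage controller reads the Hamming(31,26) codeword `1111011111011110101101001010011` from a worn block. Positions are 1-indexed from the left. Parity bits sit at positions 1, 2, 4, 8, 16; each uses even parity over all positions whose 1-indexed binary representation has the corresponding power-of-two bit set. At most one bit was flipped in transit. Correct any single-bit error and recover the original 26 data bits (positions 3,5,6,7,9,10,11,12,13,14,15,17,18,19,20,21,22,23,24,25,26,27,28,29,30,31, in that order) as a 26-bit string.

s1: b1⊕b3⊕b5⊕b7⊕b9⊕b11⊕b13⊕b15⊕b17⊕b19⊕b21⊕b23⊕b25⊕b27⊕b29⊕b31 = 1⊕1⊕0⊕1⊕1⊕0⊕1⊕1⊕1⊕1⊕0⊕0⊕1⊕1⊕0⊕1 = 1
s2: b2⊕b3⊕b6⊕b7⊕b10⊕b11⊕b14⊕b15⊕b18⊕b19⊕b22⊕b23⊕b26⊕b27⊕b30⊕b31 = 1⊕1⊕1⊕1⊕1⊕0⊕1⊕1⊕0⊕1⊕1⊕0⊕0⊕1⊕1⊕1 = 0
s4: b4⊕b5⊕b6⊕b7⊕b12⊕b13⊕b14⊕b15⊕b20⊕b21⊕b22⊕b23⊕b28⊕b29⊕b30⊕b31 = 1⊕0⊕1⊕1⊕1⊕1⊕1⊕1⊕1⊕0⊕1⊕0⊕0⊕0⊕1⊕1 = 1
s8: b8⊕b9⊕b10⊕b11⊕b12⊕b13⊕b14⊕b15⊕b24⊕b25⊕b26⊕b27⊕b28⊕b29⊕b30⊕b31 = 1⊕1⊕1⊕0⊕1⊕1⊕1⊕1⊕0⊕1⊕0⊕1⊕0⊕0⊕1⊕1 = 1
s16: b16⊕b17⊕b18⊕b19⊕b20⊕b21⊕b22⊕b23⊕b24⊕b25⊕b26⊕b27⊕b28⊕b29⊕b30⊕b31 = 0⊕1⊕0⊕1⊕1⊕0⊕1⊕0⊕0⊕1⊕0⊕1⊕0⊕0⊕1⊕1 = 0
Syndrome (s16...s1) = 01101 → position 13.
Flip bit 13: corrected codeword = 1111011111010110101101001010011
Data bits at positions 3,5,6,7,9,10,11,12,13,14,15,17,18,19,20,21,22,23,24,25,26,27,28,29,30,31: 10111101011101101001010011

10111101011101101001010011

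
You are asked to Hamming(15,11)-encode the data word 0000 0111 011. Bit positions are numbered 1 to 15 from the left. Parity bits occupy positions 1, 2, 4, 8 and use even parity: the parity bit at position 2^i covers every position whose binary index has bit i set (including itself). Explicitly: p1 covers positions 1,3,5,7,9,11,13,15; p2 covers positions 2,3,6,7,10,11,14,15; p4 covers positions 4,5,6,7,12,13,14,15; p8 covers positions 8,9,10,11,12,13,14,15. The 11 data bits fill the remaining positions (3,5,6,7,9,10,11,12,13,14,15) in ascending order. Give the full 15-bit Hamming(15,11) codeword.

Place data bits at non-power-of-two positions: b3=0, b5=0, b6=0, b7=0, b9=0, b10=1, b11=1, b12=1, b13=0, b14=1, b15=1.
p1 = XOR of data positions {3,5,7,9,11,13,15} = 0⊕0⊕0⊕0⊕1⊕0⊕1 = 0
p2 = XOR of data positions {3,6,7,10,11,14,15} = 0⊕0⊕0⊕1⊕1⊕1⊕1 = 0
p4 = XOR of data positions {5,6,7,12,13,14,15} = 0⊕0⊕0⊕1⊕0⊕1⊕1 = 1
p8 = XOR of data positions {9,10,11,12,13,14,15} = 0⊕1⊕1⊕1⊕0⊕1⊕1 = 1
Codeword b1..b15 = 000100010111011

000100010111011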